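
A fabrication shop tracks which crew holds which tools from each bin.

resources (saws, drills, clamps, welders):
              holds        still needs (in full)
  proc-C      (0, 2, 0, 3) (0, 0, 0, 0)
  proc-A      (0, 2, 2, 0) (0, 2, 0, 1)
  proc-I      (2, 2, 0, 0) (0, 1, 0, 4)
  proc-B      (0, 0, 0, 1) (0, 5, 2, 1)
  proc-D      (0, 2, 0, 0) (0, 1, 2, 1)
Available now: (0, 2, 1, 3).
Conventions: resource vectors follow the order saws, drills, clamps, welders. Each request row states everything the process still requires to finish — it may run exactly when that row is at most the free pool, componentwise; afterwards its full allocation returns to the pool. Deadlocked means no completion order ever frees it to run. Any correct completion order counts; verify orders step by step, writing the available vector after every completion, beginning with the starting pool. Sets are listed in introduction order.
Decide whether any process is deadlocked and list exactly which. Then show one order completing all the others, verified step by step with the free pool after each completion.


Nothing here is deadlocked.
Key observation: beginning at proc-A, releases accumulate fast enough that every process eventually fits.
A valid finishing order for the others: proc-A, proc-C, proc-D, proc-I, proc-B. Step-by-step check:
  pool = (0, 2, 1, 3)
  proc-A: need (0, 2, 0, 1) fits (0, 2, 1, 3); releases (0, 2, 2, 0), pool now (0, 4, 3, 3)
  proc-C: need (0, 0, 0, 0) fits (0, 4, 3, 3); releases (0, 2, 0, 3), pool now (0, 6, 3, 6)
  proc-D: need (0, 1, 2, 1) fits (0, 6, 3, 6); releases (0, 2, 0, 0), pool now (0, 8, 3, 6)
  proc-I: need (0, 1, 0, 4) fits (0, 8, 3, 6); releases (2, 2, 0, 0), pool now (2, 10, 3, 6)
  proc-B: need (0, 5, 2, 1) fits (2, 10, 3, 6); releases (0, 0, 0, 1), pool now (2, 10, 3, 7)


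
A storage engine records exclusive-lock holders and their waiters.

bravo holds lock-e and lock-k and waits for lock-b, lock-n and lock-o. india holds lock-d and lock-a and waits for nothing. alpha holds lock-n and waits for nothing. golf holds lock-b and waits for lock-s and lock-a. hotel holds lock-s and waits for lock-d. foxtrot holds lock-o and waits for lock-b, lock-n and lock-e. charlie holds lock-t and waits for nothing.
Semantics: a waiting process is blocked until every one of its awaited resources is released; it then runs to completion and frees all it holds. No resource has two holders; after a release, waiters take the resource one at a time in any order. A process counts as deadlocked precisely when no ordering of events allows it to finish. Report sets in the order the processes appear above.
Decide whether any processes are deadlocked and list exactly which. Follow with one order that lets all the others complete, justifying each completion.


The deadlocked set is bravo and foxtrot.
Key observation: the waits loop around bravo -> foxtrot -> bravo with no way out; no other process is dragged down with it.
One completion order for the rest: india, charlie, hotel, alpha, golf.
Step-by-step check:
  run india (it waits on nothing); releases lock-d and lock-a
  run charlie (it waits on nothing); releases lock-t
  run hotel (all its waits — lock-d — are resolved); releases lock-s
  run alpha (it waits on nothing); releases lock-n
  run golf (all its waits — lock-s and lock-a — are resolved); releases lock-b


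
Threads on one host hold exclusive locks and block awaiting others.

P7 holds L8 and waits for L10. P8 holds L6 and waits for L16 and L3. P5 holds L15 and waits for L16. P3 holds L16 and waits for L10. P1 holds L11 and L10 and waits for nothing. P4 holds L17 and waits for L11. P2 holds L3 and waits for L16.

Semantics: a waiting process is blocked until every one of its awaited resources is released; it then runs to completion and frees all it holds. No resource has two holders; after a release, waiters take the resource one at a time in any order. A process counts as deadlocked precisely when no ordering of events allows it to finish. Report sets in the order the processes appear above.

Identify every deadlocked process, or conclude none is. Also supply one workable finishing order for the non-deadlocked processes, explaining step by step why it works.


Nothing here is deadlocked.
Key observation: there is no circular wait here — follow any chain and it reaches a process that is free to run now.
A valid finishing order for the others: P1, P3, P2, P5, P4, P8, P7.
Verifying each step:
  run P1 (it waits on nothing); releases L11 and L10
  run P3 (all its waits — L10 — are resolved); releases L16
  run P2 (all its waits — L16 — are resolved); releases L3
  run P5 (all its waits — L16 — are resolved); releases L15
  run P4 (all its waits — L11 — are resolved); releases L17
  run P8 (all its waits — L16 and L3 — are resolved); releases L6
  run P7 (all its waits — L10 — are resolved); releases L8


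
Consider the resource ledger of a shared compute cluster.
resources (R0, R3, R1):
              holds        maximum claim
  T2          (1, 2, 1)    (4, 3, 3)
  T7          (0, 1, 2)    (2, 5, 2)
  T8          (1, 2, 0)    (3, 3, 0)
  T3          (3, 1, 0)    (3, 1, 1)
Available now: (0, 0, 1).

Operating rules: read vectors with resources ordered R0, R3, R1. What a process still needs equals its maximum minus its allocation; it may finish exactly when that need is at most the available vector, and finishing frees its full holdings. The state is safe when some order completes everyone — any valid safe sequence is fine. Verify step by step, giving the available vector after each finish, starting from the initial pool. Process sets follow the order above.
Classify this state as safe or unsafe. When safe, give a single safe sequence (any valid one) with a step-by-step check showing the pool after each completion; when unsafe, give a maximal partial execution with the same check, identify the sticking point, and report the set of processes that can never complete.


UNSAFE.
Key observation: after T3, T8 the pool peaks at (4, 3, 1), and each blocked process is short somewhere: T2 on R1; T7 on R3.
A maximal execution: T3, T8 — then nothing else fits. Check, step by step:
  pool = (0, 0, 1)
  T3 needs (0, 0, 1) <= (0, 0, 1) -> finishes; pool += (3, 1, 0) = (3, 1, 1)
  T8 needs (2, 1, 0) <= (3, 1, 1) -> finishes; pool += (1, 2, 0) = (4, 3, 1)
  T2 cannot run: need (3, 1, 2) vs free (4, 3, 1) (insufficient R1)
  T7 cannot run: need (2, 4, 0) vs free (4, 3, 1) (insufficient R3)
Never able to finish: T2 and T7.


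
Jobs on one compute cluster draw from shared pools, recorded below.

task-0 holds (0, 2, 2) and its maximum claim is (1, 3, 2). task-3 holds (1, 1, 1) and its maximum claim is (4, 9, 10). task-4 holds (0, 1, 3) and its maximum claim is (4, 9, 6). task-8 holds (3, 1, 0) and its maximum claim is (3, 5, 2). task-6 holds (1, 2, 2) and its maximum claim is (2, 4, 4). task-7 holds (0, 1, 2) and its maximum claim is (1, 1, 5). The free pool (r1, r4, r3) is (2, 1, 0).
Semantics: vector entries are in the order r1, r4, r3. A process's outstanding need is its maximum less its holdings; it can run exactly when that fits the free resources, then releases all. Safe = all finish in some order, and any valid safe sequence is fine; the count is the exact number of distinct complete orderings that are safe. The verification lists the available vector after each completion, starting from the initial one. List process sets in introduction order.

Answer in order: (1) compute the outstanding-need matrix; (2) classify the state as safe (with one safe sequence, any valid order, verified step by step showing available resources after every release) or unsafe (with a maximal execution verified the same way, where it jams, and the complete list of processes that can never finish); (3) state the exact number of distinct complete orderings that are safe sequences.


(1) Outstanding need per process (order r1, r4, r3):
  task-0: (1, 1, 0)
  task-3: (3, 8, 9)
  task-4: (4, 8, 3)
  task-8: (0, 4, 2)
  task-6: (1, 2, 2)
  task-7: (1, 0, 3)
(2) UNSAFE — no complete ordering exists.
Key observation: even finishing task-0, task-6, task-8, task-7 leaves just (6, 7, 6) free — too little r4 for any of the remaining processes.
Going as far as possible: task-0, task-6, task-8, task-7; after that, nothing fits. Check, step by step:
  pool = (2, 1, 0)
  task-0 needs (1, 1, 0) <= (2, 1, 0) -> finishes; pool += (0, 2, 2) = (2, 3, 2)
  task-6 needs (1, 2, 2) <= (2, 3, 2) -> finishes; pool += (1, 2, 2) = (3, 5, 4)
  task-8 needs (0, 4, 2) <= (3, 5, 4) -> finishes; pool += (3, 1, 0) = (6, 6, 4)
  task-7 needs (1, 0, 3) <= (6, 6, 4) -> finishes; pool += (0, 1, 2) = (6, 7, 6)
  blocked: task-3 wants (3, 8, 9), pool (6, 7, 6) — not enough r4 and r3
  blocked: task-4 wants (4, 8, 3), pool (6, 7, 6) — not enough r4
Permanently blocked: task-3 and task-4.
(3) Precisely 0 of the possible complete orderings are safe sequences.


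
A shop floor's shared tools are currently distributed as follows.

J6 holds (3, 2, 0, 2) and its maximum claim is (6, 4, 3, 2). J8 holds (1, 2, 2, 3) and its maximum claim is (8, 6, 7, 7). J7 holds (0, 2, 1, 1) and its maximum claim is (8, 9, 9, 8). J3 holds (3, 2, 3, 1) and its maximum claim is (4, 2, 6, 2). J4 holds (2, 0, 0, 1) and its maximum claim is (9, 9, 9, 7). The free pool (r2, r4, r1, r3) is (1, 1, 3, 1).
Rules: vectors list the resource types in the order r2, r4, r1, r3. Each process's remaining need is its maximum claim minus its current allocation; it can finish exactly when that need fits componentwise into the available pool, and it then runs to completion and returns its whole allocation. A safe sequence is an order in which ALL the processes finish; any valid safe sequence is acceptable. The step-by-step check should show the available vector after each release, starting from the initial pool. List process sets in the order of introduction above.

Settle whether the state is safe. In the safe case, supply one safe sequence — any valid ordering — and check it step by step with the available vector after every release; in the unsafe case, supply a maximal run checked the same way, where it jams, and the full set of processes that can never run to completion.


SAFE, for example via the order J3, J6, J8, J7, J4.
Key observation: the first exact fit in this order is J3 — it needs (1, 0, 3, 1) with (1, 1, 3, 1) free, meeting a requested resource to the last unit.
Verifying each step:
  pool = (1, 1, 3, 1)
  run J3 (needs (1, 0, 3, 1), free (1, 1, 3, 1)); after release of (3, 2, 3, 1) the pool is (4, 3, 6, 2)
  run J6 (needs (3, 2, 3, 0), free (4, 3, 6, 2)); after release of (3, 2, 0, 2) the pool is (7, 5, 6, 4)
  run J8 (needs (7, 4, 5, 4), free (7, 5, 6, 4)); after release of (1, 2, 2, 3) the pool is (8, 7, 8, 7)
  run J7 (needs (8, 7, 8, 7), free (8, 7, 8, 7)); after release of (0, 2, 1, 1) the pool is (8, 9, 9, 8)
  run J4 (needs (7, 9, 9, 6), free (8, 9, 9, 8)); after release of (2, 0, 0, 1) the pool is (10, 9, 9, 9)


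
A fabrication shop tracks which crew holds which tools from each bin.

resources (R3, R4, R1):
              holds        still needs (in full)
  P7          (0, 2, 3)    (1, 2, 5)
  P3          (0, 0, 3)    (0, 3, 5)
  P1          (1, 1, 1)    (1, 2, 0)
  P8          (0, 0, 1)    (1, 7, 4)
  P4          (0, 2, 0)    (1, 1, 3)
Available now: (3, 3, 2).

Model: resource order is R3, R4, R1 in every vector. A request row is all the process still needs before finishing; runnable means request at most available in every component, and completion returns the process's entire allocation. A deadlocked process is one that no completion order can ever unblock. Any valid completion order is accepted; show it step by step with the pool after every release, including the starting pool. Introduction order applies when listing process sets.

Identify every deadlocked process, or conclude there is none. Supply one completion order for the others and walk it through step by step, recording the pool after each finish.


The deadlocked set is P7, P3 and P8.
Key observation: R1 is the bottleneck — with P1, P4 done the pool holds (4, 6, 3), short of every remaining need.
One completion order for the rest: P1, P4. Walking it through:
  pool = (3, 3, 2)
  run P1 (needs (1, 2, 0), free (3, 3, 2)); after release of (1, 1, 1) the pool is (4, 4, 3)
  run P4 (needs (1, 1, 3), free (4, 4, 3)); after release of (0, 2, 0) the pool is (4, 6, 3)
None of the blocked processes ever fits:
  P7 cannot run: need (1, 2, 5) vs free (4, 6, 3) (insufficient R1)
  P3 cannot run: need (0, 3, 5) vs free (4, 6, 3) (insufficient R1)
  P8 cannot run: need (1, 7, 4) vs free (4, 6, 3) (insufficient R4 and R1)


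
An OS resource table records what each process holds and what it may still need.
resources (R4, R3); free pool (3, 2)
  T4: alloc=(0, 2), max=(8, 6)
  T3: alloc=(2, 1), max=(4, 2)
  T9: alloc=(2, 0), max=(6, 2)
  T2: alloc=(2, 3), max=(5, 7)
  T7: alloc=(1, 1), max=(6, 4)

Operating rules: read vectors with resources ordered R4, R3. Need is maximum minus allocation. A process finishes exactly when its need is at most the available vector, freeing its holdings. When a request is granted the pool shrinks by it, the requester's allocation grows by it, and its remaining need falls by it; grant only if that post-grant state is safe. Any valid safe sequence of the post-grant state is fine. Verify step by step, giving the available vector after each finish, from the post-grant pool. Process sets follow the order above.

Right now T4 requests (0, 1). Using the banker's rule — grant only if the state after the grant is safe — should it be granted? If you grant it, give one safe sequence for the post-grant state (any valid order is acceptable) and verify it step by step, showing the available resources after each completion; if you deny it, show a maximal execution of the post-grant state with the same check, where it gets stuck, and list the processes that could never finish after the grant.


DENY. Granting would leave the state unsafe.
Key observation: no order helps: past T3, T9, the free pool tops out at (7, 2), below what each blocked process needs in R3.
Pretend the grant happened; the run T3, T9 goes as far as possible. Check, step by step:
  pool = (3, 1)
  T3 needs (2, 1) <= (3, 1) -> finishes; pool += (2, 1) = (5, 2)
  T9 needs (4, 2) <= (5, 2) -> finishes; pool += (2, 0) = (7, 2)
  blocked: T4 wants (8, 3), pool (7, 2) — not enough R4 and R3
  blocked: T2 wants (3, 4), pool (7, 2) — not enough R3
  blocked: T7 wants (5, 3), pool (7, 2) — not enough R3
Had the request been granted, T4, T2 and T7 could never finish.


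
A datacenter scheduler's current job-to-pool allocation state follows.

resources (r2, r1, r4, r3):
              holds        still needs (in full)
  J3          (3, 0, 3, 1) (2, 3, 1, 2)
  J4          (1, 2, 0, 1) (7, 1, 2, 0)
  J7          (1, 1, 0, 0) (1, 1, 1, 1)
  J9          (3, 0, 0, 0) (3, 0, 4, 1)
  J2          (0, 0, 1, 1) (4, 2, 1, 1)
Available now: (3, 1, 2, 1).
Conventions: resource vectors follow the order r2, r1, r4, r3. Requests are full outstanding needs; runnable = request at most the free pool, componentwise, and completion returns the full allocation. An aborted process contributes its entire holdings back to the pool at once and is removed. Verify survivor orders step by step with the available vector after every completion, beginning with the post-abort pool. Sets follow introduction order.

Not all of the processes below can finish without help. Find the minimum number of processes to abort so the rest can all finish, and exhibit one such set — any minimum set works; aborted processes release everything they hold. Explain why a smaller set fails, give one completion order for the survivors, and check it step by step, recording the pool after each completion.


Minimum abort set: J3.
Key observation: the returned (3, 0, 3, 1) from J3 is what brings J9 — unrunnable before, under any order — into play at step 1.
No smaller set exists: with zero aborts the deadlock remains.
The survivors complete as J9, J7, J2, J4. Walking it through (starting from the post-abort pool):
  pool = (6, 1, 5, 2)
  J9: need (3, 0, 4, 1) fits (6, 1, 5, 2); releases (3, 0, 0, 0), pool now (9, 1, 5, 2)
  J7: need (1, 1, 1, 1) fits (9, 1, 5, 2); releases (1, 1, 0, 0), pool now (10, 2, 5, 2)
  J2: need (4, 2, 1, 1) fits (10, 2, 5, 2); releases (0, 0, 1, 1), pool now (10, 2, 6, 3)
  J4: need (7, 1, 2, 0) fits (10, 2, 6, 3); releases (1, 2, 0, 1), pool now (11, 4, 6, 4)


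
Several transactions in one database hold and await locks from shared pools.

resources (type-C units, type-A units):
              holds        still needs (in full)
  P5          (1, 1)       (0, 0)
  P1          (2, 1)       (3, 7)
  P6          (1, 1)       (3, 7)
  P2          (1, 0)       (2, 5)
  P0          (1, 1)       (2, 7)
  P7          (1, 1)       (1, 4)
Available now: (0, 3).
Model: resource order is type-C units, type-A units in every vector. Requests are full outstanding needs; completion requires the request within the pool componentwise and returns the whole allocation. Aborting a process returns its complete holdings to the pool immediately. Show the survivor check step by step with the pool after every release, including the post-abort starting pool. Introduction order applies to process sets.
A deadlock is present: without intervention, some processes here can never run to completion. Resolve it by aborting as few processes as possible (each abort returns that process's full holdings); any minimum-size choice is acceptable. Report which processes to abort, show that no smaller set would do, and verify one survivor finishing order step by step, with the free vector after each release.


The answer: abort P1 and P0.
Key observation: the deadlocked P6 becomes finishable only because P1 and P0 released (3, 2); it completes at step 4 below.
Why nothing smaller works — every single abort fails: P5 alone leaves P1 blocked (short on type-A units); P1 alone leaves P6 blocked (short on type-A units); P6 alone leaves P1 blocked (short on type-A units); P2 alone leaves P1 blocked (short on type-A units); P0 alone leaves P1 blocked (short on type-A units); P7 alone leaves P1 blocked (short on type-A units).
The survivors complete as P5, P2, P7, P6. Step-by-step check (starting from the post-abort pool):
  pool = (3, 5)
  run P5 (needs (0, 0), free (3, 5)); after release of (1, 1) the pool is (4, 6)
  run P2 (needs (2, 5), free (4, 6)); after release of (1, 0) the pool is (5, 6)
  run P7 (needs (1, 4), free (5, 6)); after release of (1, 1) the pool is (6, 7)
  run P6 (needs (3, 7), free (6, 7)); after release of (1, 1) the pool is (7, 8)


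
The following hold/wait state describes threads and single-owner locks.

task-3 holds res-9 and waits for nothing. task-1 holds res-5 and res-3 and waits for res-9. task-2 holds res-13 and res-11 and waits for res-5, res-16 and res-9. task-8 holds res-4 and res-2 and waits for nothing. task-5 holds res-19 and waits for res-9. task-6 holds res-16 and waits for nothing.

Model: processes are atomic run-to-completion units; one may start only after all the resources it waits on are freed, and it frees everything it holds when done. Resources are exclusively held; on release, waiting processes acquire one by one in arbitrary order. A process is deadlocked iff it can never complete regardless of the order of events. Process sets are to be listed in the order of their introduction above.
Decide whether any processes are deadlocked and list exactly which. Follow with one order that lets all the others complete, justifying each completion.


Nothing here is deadlocked.
Key observation: there is no circular wait here — follow any chain and it reaches a process that is free to run now.
One completion order for the rest: task-3, task-1, task-6, task-8, task-2, task-5.
Walking it through:
  run task-3 (it waits on nothing); releases res-9
  run task-1 (all its waits — res-9 — are resolved); releases res-5 and res-3
  run task-6 (it waits on nothing); releases res-16
  run task-8 (it waits on nothing); releases res-4 and res-2
  run task-2 (all its waits — res-5, res-16 and res-9 — are resolved); releases res-13 and res-11
  run task-5 (all its waits — res-9 — are resolved); releases res-19


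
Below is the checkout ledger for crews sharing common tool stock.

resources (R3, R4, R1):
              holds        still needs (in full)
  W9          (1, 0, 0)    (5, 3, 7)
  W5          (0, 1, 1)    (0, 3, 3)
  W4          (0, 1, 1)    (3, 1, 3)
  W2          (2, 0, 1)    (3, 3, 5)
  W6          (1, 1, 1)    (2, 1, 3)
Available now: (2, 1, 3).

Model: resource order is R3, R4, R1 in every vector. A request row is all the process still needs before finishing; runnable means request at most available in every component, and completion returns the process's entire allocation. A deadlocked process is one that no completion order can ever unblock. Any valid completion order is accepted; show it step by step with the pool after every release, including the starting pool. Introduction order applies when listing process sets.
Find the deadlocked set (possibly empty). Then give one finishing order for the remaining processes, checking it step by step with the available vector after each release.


The deadlocked set is empty.
Key observation: W6 fits the free pool immediately, and its release cascades until everyone finishes.
One completion order for the rest: W6, W4, W5, W2, W9. Walking it through:
  pool = (2, 1, 3)
  W6 needs (2, 1, 3) <= (2, 1, 3) -> finishes; pool += (1, 1, 1) = (3, 2, 4)
  W4 needs (3, 1, 3) <= (3, 2, 4) -> finishes; pool += (0, 1, 1) = (3, 3, 5)
  W5 needs (0, 3, 3) <= (3, 3, 5) -> finishes; pool += (0, 1, 1) = (3, 4, 6)
  W2 needs (3, 3, 5) <= (3, 4, 6) -> finishes; pool += (2, 0, 1) = (5, 4, 7)
  W9 needs (5, 3, 7) <= (5, 4, 7) -> finishes; pool += (1, 0, 0) = (6, 4, 7)


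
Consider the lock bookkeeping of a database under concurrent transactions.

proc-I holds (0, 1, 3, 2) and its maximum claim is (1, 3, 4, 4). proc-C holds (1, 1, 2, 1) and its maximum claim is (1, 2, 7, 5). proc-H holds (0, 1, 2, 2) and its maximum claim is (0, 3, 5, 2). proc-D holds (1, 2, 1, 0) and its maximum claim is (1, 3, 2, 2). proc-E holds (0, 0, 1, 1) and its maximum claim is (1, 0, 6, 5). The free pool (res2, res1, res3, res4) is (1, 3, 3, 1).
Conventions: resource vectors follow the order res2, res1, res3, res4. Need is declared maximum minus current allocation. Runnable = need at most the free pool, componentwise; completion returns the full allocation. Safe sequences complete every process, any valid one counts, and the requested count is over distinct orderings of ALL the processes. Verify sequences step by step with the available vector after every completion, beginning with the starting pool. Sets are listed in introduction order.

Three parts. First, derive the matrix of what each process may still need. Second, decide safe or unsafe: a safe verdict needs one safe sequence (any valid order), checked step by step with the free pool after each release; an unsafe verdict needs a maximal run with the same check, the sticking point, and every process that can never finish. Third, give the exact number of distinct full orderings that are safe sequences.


(1) Remaining need (order res2, res1, res3, res4):
  proc-I: (1, 2, 1, 2)
  proc-C: (0, 1, 5, 4)
  proc-H: (0, 2, 3, 0)
  proc-D: (0, 1, 1, 2)
  proc-E: (1, 0, 5, 4)
(2) SAFE, for example via the order proc-H, proc-D, proc-I, proc-E, proc-C.
Key observation: proc-H marks the first exact bind of the order: its need (0, 2, 3, 0) fits the free (1, 3, 3, 1) with zero slack on a requested resource.
Step-by-step check:
  pool = (1, 3, 3, 1)
  run proc-H (needs (0, 2, 3, 0), free (1, 3, 3, 1)); after release of (0, 1, 2, 2) the pool is (1, 4, 5, 3)
  run proc-D (needs (0, 1, 1, 2), free (1, 4, 5, 3)); after release of (1, 2, 1, 0) the pool is (2, 6, 6, 3)
  run proc-I (needs (1, 2, 1, 2), free (2, 6, 6, 3)); after release of (0, 1, 3, 2) the pool is (2, 7, 9, 5)
  run proc-E (needs (1, 0, 5, 4), free (2, 7, 9, 5)); after release of (0, 0, 1, 1) the pool is (2, 7, 10, 6)
  run proc-C (needs (0, 1, 5, 4), free (2, 7, 10, 6)); after release of (1, 1, 2, 1) the pool is (3, 8, 12, 7)
(3) The exact count: 8 of the possible complete orderings are safe sequences.


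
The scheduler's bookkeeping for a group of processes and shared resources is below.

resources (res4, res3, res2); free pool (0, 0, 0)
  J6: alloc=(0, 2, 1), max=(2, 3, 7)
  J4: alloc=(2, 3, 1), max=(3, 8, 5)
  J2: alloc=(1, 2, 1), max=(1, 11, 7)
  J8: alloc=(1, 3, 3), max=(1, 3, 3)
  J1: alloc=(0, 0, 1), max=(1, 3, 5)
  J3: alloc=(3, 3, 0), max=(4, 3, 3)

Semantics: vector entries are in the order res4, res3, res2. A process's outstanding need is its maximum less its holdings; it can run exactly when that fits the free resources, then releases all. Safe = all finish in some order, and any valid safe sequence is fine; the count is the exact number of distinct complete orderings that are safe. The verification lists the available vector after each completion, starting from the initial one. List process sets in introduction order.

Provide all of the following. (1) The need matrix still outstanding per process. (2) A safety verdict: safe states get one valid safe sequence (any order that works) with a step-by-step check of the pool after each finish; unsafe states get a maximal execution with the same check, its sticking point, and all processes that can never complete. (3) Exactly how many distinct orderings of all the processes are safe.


(1) Need matrix, components ordered res4, res3, res2:
  J6: (2, 1, 6)
  J4: (1, 5, 4)
  J2: (0, 9, 6)
  J8: (0, 0, 0)
  J1: (1, 3, 4)
  J3: (1, 0, 3)
(2) The state is UNSAFE.
Key observation: the wall is res2: completing J8, J3 brings the pool only to (4, 6, 3), and all the rest need more.
The run J8, J3 cannot be extended any further. Verifying each step:
  pool = (0, 0, 0)
  J8 needs (0, 0, 0) <= (0, 0, 0) -> finishes; pool += (1, 3, 3) = (1, 3, 3)
  J3 needs (1, 0, 3) <= (1, 3, 3) -> finishes; pool += (3, 3, 0) = (4, 6, 3)
  blocked: J6 wants (2, 1, 6), pool (4, 6, 3) — not enough res2
  blocked: J4 wants (1, 5, 4), pool (4, 6, 3) — not enough res2
  blocked: J2 wants (0, 9, 6), pool (4, 6, 3) — not enough res3 and res2
  blocked: J1 wants (1, 3, 4), pool (4, 6, 3) — not enough res2
Processes that can never finish: J6, J4, J2 and J1.
(3) The exact count: 0 of the possible complete orderings are safe sequences.


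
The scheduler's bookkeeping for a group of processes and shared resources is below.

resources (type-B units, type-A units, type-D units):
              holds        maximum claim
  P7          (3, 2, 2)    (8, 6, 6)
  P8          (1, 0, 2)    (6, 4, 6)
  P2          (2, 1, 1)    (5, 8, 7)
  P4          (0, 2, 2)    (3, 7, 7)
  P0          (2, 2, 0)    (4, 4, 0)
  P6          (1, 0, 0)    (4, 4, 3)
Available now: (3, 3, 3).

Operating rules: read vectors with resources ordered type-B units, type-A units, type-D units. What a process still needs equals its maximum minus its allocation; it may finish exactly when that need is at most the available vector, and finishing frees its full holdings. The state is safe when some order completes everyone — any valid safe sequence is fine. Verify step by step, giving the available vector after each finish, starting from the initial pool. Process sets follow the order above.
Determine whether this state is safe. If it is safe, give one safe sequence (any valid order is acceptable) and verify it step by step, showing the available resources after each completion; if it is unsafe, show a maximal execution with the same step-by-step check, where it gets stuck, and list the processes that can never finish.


The state is UNSAFE.
Key observation: after P0, P6 complete, (6, 5, 3) is the best the pool ever gets, yet each leftover process wants more type-D units.
Going as far as possible: P0, P6; after that, nothing fits. Step-by-step check:
  pool = (3, 3, 3)
  P0 needs (2, 2, 0) <= (3, 3, 3) -> finishes; pool += (2, 2, 0) = (5, 5, 3)
  P6 needs (3, 4, 3) <= (5, 5, 3) -> finishes; pool += (1, 0, 0) = (6, 5, 3)
  P7 still needs (5, 4, 4) but only (6, 5, 3) is free — short on type-D units
  P8 still needs (5, 4, 4) but only (6, 5, 3) is free — short on type-D units
  P2 still needs (3, 7, 6) but only (6, 5, 3) is free — short on type-A units and type-D units
  P4 still needs (3, 5, 5) but only (6, 5, 3) is free — short on type-D units
Processes that can never finish: P7, P8, P2 and P4.


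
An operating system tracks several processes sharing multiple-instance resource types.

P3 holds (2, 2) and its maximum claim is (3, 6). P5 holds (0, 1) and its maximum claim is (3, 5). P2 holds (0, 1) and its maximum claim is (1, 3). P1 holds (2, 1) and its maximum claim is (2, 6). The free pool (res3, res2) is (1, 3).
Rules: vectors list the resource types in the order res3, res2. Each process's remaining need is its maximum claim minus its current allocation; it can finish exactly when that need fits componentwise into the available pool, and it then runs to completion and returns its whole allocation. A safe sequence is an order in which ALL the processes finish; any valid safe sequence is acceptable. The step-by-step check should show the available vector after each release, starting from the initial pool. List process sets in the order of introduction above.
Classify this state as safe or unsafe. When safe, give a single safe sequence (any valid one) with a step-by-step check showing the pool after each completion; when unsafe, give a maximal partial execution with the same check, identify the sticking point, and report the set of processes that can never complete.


SAFE — a valid safe sequence is P2, P3, P5, P1.
Key observation: at P2 the run first touches a limit — (1, 2) against (1, 3), exact on a resource it actually requests.
Step-by-step check:
  pool = (1, 3)
  P2 needs (1, 2) <= (1, 3) -> finishes; pool += (0, 1) = (1, 4)
  P3 needs (1, 4) <= (1, 4) -> finishes; pool += (2, 2) = (3, 6)
  P5 needs (3, 4) <= (3, 6) -> finishes; pool += (0, 1) = (3, 7)
  P1 needs (0, 5) <= (3, 7) -> finishes; pool += (2, 1) = (5, 8)


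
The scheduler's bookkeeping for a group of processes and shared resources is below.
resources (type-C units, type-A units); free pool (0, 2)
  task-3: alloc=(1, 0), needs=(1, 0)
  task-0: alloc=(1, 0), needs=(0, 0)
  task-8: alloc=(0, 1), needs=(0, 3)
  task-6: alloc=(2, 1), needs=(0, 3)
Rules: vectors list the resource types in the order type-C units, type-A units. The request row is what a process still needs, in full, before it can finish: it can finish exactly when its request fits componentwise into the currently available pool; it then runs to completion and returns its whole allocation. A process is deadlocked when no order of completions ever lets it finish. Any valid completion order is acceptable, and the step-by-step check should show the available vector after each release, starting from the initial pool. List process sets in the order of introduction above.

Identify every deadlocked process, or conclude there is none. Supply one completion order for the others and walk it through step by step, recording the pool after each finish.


Deadlocked: task-8 and task-6.
Key observation: once task-0, task-3 finish, the pool peaks at (2, 2) — and every remaining process still needs more type-A units than that.
One completion order for the rest: task-0, task-3. Check, step by step:
  pool = (0, 2)
  task-0 needs (0, 0) <= (0, 2) -> finishes; pool += (1, 0) = (1, 2)
  task-3 needs (1, 0) <= (1, 2) -> finishes; pool += (1, 0) = (2, 2)
The stuck group stays short no matter what:
  task-8 cannot run: need (0, 3) vs free (2, 2) (insufficient type-A units)
  task-6 cannot run: need (0, 3) vs free (2, 2) (insufficient type-A units)


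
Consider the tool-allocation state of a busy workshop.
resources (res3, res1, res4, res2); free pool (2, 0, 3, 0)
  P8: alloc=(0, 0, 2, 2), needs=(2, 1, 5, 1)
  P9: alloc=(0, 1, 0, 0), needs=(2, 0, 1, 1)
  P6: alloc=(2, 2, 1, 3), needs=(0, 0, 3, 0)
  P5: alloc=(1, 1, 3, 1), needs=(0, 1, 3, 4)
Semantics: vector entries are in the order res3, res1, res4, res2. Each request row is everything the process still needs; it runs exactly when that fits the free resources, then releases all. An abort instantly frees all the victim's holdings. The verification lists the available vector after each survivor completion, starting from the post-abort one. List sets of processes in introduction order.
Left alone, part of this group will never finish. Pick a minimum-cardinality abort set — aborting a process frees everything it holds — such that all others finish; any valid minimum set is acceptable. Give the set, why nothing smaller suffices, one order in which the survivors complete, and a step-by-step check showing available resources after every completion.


Minimum abort set: P5.
Key observation: P8 had no path to completion before; after the abort of P5 ((1, 1, 3, 1) returned), step 1 is where it fits.
Minimality: the empty abort set fails — the state is deadlocked as it stands.
Survivors finish in the order: P8, P6, P9. Check, step by step (pool after the aborts first):
  pool = (3, 1, 6, 1)
  P8 needs (2, 1, 5, 1) <= (3, 1, 6, 1) -> finishes; pool += (0, 0, 2, 2) = (3, 1, 8, 3)
  P6 needs (0, 0, 3, 0) <= (3, 1, 8, 3) -> finishes; pool += (2, 2, 1, 3) = (5, 3, 9, 6)
  P9 needs (2, 0, 1, 1) <= (5, 3, 9, 6) -> finishes; pool += (0, 1, 0, 0) = (5, 4, 9, 6)


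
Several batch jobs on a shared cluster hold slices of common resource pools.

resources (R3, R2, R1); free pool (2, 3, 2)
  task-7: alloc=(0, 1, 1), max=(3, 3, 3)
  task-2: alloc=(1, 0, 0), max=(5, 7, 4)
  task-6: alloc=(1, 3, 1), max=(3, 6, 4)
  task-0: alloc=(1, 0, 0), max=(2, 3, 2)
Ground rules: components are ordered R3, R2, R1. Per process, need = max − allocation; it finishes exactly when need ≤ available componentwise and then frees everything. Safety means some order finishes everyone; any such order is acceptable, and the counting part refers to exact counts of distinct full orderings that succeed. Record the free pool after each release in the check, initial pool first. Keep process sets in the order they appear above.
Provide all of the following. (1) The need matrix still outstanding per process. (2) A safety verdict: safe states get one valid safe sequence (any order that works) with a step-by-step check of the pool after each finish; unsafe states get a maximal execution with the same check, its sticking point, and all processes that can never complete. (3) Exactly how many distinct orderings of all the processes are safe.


(1) Outstanding need per process (order R3, R2, R1):
  task-7: (3, 2, 2)
  task-2: (4, 7, 4)
  task-6: (2, 3, 3)
  task-0: (1, 3, 2)
(2) SAFE. One safe sequence: task-0, task-7, task-6, task-2.
Key observation: task-0 is the earliest step where a requested resource binds exactly: need (1, 3, 2), pool (2, 3, 2) at its turn.
Step-by-step check:
  pool = (2, 3, 2)
  task-0 needs (1, 3, 2) <= (2, 3, 2) -> finishes; pool += (1, 0, 0) = (3, 3, 2)
  task-7 needs (3, 2, 2) <= (3, 3, 2) -> finishes; pool += (0, 1, 1) = (3, 4, 3)
  task-6 needs (2, 3, 3) <= (3, 4, 3) -> finishes; pool += (1, 3, 1) = (4, 7, 4)
  task-2 needs (4, 7, 4) <= (4, 7, 4) -> finishes; pool += (1, 0, 0) = (5, 7, 4)
(3) Precisely 1 of the possible complete orderings is a safe sequence.


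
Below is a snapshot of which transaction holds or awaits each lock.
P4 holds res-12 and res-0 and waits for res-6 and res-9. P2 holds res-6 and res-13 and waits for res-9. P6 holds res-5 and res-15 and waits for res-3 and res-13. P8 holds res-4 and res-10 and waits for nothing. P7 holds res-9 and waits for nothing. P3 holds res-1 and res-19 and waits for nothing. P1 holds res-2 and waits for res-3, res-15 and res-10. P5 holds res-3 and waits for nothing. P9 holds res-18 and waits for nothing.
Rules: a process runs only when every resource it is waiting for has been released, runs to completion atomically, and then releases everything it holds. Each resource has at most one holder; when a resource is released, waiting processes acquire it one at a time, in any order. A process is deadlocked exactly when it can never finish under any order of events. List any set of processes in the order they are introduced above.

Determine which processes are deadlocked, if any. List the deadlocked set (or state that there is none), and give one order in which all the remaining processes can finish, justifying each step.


The deadlocked set is empty.
Key observation: all waits point, directly or indirectly, at processes that can finish, so nothing is permanently blocked.
The rest can finish in the order P3, P9, P7, P2, P8, P5, P4, P6, P1.
Step-by-step check:
  P3 waits on nothing -> runs at once and releases res-1 and res-19
  P9 waits on nothing -> runs at once and releases res-18
  P7 waits on nothing -> runs at once and releases res-9
  run P2 (all its waits — res-9 — are resolved); releases res-6 and res-13
  P8 waits on nothing -> runs at once and releases res-4 and res-10
  P5 waits on nothing -> runs at once and releases res-3
  run P4 (all its waits — res-6 and res-9 — are resolved); releases res-12 and res-0
  run P6 (all its waits — res-3 and res-13 — are resolved); releases res-5 and res-15
  run P1 (all its waits — res-3, res-15 and res-10 — are resolved); releases res-2


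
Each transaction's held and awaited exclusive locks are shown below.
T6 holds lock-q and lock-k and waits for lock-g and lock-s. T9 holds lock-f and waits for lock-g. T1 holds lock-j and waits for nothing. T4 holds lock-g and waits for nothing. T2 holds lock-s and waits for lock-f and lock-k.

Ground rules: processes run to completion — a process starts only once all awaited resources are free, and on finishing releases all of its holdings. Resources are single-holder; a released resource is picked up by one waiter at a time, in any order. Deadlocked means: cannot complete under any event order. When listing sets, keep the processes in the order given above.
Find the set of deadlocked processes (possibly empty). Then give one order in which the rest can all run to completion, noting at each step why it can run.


Deadlocked set: T6 and T2.
Key observation: the cycle T6 -> T2 -> T6 can never break — each member waits on the next; no other process is dragged down with it.
A valid finishing order for the others: T1, T4, T9.
Verifying each step:
  T1 waits on nothing -> runs at once and releases lock-j
  T4 waits on nothing -> runs at once and releases lock-g
  run T9 (all its waits — lock-g — are resolved); releases lock-f


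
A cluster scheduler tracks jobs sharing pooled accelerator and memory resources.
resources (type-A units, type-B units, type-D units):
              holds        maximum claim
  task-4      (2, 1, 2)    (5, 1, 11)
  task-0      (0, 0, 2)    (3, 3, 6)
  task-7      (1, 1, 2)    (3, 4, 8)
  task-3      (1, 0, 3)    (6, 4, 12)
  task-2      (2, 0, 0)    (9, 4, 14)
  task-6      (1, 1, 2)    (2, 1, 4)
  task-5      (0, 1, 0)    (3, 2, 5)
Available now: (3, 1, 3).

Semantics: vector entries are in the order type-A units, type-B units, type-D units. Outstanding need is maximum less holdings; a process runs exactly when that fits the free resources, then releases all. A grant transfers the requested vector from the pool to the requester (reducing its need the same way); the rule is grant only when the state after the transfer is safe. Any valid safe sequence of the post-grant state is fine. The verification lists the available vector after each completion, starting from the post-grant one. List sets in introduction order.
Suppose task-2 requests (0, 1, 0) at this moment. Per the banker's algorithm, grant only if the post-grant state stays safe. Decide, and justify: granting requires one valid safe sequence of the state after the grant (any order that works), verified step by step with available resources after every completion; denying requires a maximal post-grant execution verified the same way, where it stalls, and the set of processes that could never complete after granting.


DENY. Granting would leave the state unsafe.
Key observation: after task-6, task-5 the pool peaks at (4, 2, 5), and each blocked process is short somewhere: task-4 on type-D units; task-0 on type-B units; task-7 on type-B units, type-D units; task-3 on type-A units, type-B units, type-D units; task-2 on type-A units, type-B units, type-D units.
On the post-grant state, task-6, task-5 is a maximal run — nothing extends it. Check, step by step:
  pool = (3, 0, 3)
  task-6 needs (1, 0, 2) <= (3, 0, 3) -> finishes; pool += (1, 1, 2) = (4, 1, 5)
  task-5 needs (3, 1, 5) <= (4, 1, 5) -> finishes; pool += (0, 1, 0) = (4, 2, 5)
  task-4 cannot run: need (3, 0, 9) vs free (4, 2, 5) (insufficient type-D units)
  task-0 cannot run: need (3, 3, 4) vs free (4, 2, 5) (insufficient type-B units)
  task-7 cannot run: need (2, 3, 6) vs free (4, 2, 5) (insufficient type-B units and type-D units)
  task-3 cannot run: need (5, 4, 9) vs free (4, 2, 5) (insufficient type-A units, type-B units and type-D units)
  task-2 cannot run: need (7, 3, 14) vs free (4, 2, 5) (insufficient type-A units, type-B units and type-D units)
Post-grant, the permanently blocked set is task-4, task-0, task-7, task-3 and task-2.
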